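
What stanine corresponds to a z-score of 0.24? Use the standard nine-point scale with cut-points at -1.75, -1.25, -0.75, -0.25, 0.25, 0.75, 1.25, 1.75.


Stanine boundaries: [-1.75, -1.25, -0.75, -0.25, 0.25, 0.75, 1.25, 1.75]
z = 0.24
Check each boundary:
  z >= -1.75 -> could be stanine 2
  z >= -1.25 -> could be stanine 3
  z >= -0.75 -> could be stanine 4
  z >= -0.25 -> could be stanine 5
  z < 0.25
  z < 0.75
  z < 1.25
  z < 1.75
Highest qualifying boundary gives stanine = 5

5


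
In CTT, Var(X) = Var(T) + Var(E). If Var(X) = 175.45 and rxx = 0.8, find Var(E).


var_true = rxx * var_obs = 0.8 * 175.45 = 140.36
var_error = var_obs - var_true
var_error = 175.45 - 140.36
var_error = 35.09

35.09


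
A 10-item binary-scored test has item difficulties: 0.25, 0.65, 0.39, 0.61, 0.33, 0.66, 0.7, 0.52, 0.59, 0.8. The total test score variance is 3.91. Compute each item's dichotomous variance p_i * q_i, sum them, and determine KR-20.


For each item, compute p_i * q_i:
  Item 1: 0.25 * 0.75 = 0.1875
  Item 2: 0.65 * 0.35 = 0.2275
  Item 3: 0.39 * 0.61 = 0.2379
  Item 4: 0.61 * 0.39 = 0.2379
  Item 5: 0.33 * 0.67 = 0.2211
  Item 6: 0.66 * 0.34 = 0.2244
  Item 7: 0.7 * 0.3 = 0.21
  Item 8: 0.52 * 0.48 = 0.2496
  Item 9: 0.59 * 0.41 = 0.2419
  Item 10: 0.8 * 0.2 = 0.16
Sum(p_i * q_i) = 0.1875 + 0.2275 + 0.2379 + 0.2379 + 0.2211 + 0.2244 + 0.21 + 0.2496 + 0.2419 + 0.16 = 2.1978
KR-20 = (k/(k-1)) * (1 - Sum(p_i*q_i) / Var_total)
= (10/9) * (1 - 2.1978/3.91)
= 1.1111 * 0.4379
KR-20 = 0.4866

0.4866


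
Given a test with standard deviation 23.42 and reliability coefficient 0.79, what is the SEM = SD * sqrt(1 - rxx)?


SEM = SD * sqrt(1 - rxx)
SEM = 23.42 * sqrt(1 - 0.79)
SEM = 23.42 * sqrt(0.21) = 23.42 * 0.458258
SEM = 10.7324

10.7324


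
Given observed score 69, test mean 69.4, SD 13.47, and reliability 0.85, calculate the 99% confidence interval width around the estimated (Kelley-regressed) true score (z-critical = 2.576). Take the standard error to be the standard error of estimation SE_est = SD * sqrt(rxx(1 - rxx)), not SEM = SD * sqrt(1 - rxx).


True score estimate = 0.85*69 + 0.15*69.4 = 69.06
SE_est = SD * sqrt(rxx * (1 - rxx)) = 13.47 * sqrt(0.85 * 0.15) = 13.47 * sqrt(0.1275) = 4.809752
CI = T_est +/- z * SE_est, so width = 2 * z * SE_est = 2 * 2.576 * 4.809752
Width = 24.7798

24.7798


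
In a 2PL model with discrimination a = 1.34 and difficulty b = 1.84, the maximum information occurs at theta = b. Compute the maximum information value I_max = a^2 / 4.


For 2PL, max info at theta = b = 1.84
I_max = a^2 / 4 = 1.34^2 / 4
= 1.7956 / 4
I_max = 0.4489

0.4489


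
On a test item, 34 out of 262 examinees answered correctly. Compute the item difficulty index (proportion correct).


Item difficulty p = number correct / total examinees
p = 34 / 262
p = 0.1298

0.1298


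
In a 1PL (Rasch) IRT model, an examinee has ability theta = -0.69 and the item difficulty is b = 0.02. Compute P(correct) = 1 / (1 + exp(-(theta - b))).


theta - b = -0.69 - 0.02 = -0.71
exp(-(theta - b)) = exp(0.71) = 2.034
P = 1 / (1 + 2.034)
P = 0.3296

0.3296


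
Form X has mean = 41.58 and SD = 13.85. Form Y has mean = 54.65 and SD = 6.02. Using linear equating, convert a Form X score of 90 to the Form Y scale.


slope = SD_Y / SD_X = 6.02 / 13.85 ~ 0.4347
intercept = mean_Y - slope * mean_X = 54.65 - (6.02 / 13.85) * 41.58 ~ 36.577
Y = slope * X + intercept. To avoid rounding drift from the rounded slope/intercept, evaluate the equivalent form Y = mean_Y + SD_Y * (X - mean_X) / SD_X at full precision:
Y = 54.65 + 6.02 * (90 - 41.58) / 13.85
Y = 54.65 + 6.02 * 48.42 / 13.85
Y = 54.65 + 291.4884 / 13.85
Y = 54.65 + 21.0461
Y = 75.6961

75.6961


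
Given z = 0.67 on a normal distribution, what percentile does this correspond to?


CDF(z) = 0.5 * (1 + erf(z/sqrt(2)))
erf(0.4738) = 0.4971
CDF = 0.7486
Percentile rank = 0.7486 * 100 = 74.86

74.86


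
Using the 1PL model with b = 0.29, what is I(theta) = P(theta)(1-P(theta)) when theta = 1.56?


P = 1/(1+exp(-(1.56-0.29))) = 0.7807
I = P*(1-P) = 0.7807 * 0.2193
I = 0.1712

0.1712


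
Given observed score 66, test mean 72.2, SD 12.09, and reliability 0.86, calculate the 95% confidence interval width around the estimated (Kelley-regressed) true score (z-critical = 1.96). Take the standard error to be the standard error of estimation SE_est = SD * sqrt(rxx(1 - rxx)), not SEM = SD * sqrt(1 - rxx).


True score estimate = 0.86*66 + 0.14*72.2 = 66.868
SE_est = SD * sqrt(rxx * (1 - rxx)) = 12.09 * sqrt(0.86 * 0.14) = 12.09 * sqrt(0.1204) = 4.195073
CI = T_est +/- z * SE_est, so width = 2 * z * SE_est = 2 * 1.96 * 4.195073
Width = 16.4447

16.4447


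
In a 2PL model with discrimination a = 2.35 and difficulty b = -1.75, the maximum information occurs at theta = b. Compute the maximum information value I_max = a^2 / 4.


For 2PL, max info at theta = b = -1.75
I_max = a^2 / 4 = 2.35^2 / 4
= 5.5225 / 4
I_max = 1.3806

1.3806


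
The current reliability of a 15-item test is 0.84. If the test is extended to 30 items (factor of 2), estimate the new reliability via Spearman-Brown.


r_new = (n * rxx) / (1 + (n-1) * rxx)
r_new = (2 * 0.84) / (1 + 1 * 0.84)
r_new = 1.68 / 1.84
r_new = 0.913

0.913


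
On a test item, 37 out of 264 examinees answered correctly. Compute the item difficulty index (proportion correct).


Item difficulty p = number correct / total examinees
p = 37 / 264
p = 0.1402

0.1402


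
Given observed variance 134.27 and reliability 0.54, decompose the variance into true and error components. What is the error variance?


var_true = rxx * var_obs = 0.54 * 134.27 = 72.5058
var_error = var_obs - var_true
var_error = 134.27 - 72.5058
var_error = 61.7642

61.7642


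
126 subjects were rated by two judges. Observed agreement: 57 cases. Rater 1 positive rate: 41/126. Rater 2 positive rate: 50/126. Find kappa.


P_o = 57/126 = 0.452381
P_e = (41*50 + 85*76) / 15876 = 0.536029
kappa = (P_o - P_e) / (1 - P_e)
kappa = (0.452381 - 0.536029) / (1 - 0.536029)
kappa = -0.1803

-0.1803


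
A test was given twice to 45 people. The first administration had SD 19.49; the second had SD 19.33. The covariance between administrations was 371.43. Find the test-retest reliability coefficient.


r = cov(X,Y) / (SD_X * SD_Y)
r = 371.43 / (19.49 * 19.33)
r = 371.43 / 376.7417
r = 0.9859

0.9859


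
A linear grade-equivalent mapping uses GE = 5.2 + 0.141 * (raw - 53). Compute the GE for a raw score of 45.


raw - median = 45 - 53 = -8
slope * diff = 0.141 * -8 = -1.128
GE = 5.2 + -1.128
GE = 4.072

4.072


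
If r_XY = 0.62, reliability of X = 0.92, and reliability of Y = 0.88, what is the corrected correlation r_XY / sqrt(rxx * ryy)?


r_corrected = rxy / sqrt(rxx * ryy)
= 0.62 / sqrt(0.92 * 0.88)
= 0.62 / sqrt(0.8096)
= 0.62 / 0.899778
r_corrected = 0.6891

0.6891


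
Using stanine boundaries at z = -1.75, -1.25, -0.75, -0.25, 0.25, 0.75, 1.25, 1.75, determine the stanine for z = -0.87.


Stanine boundaries: [-1.75, -1.25, -0.75, -0.25, 0.25, 0.75, 1.25, 1.75]
z = -0.87
Check each boundary:
  z >= -1.75 -> could be stanine 2
  z >= -1.25 -> could be stanine 3
  z < -0.75
  z < -0.25
  z < 0.25
  z < 0.75
  z < 1.25
  z < 1.75
Highest qualifying boundary gives stanine = 3

3


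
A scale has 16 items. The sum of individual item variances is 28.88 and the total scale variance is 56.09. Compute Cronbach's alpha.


alpha = (k/(k-1)) * (1 - sum(si^2)/s_total^2)
= (16/15) * (1 - 28.88/56.09)
alpha = 0.5175

0.5175


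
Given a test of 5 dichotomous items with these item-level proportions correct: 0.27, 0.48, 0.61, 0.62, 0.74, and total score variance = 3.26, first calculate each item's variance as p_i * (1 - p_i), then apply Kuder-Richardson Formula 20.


For each item, compute p_i * q_i:
  Item 1: 0.27 * 0.73 = 0.1971
  Item 2: 0.48 * 0.52 = 0.2496
  Item 3: 0.61 * 0.39 = 0.2379
  Item 4: 0.62 * 0.38 = 0.2356
  Item 5: 0.74 * 0.26 = 0.1924
Sum(p_i * q_i) = 0.1971 + 0.2496 + 0.2379 + 0.2356 + 0.1924 = 1.1126
KR-20 = (k/(k-1)) * (1 - Sum(p_i*q_i) / Var_total)
= (5/4) * (1 - 1.1126/3.26)
= 1.25 * 0.6587
KR-20 = 0.8234

0.8234


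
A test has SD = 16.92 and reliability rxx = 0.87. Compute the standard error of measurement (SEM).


SEM = SD * sqrt(1 - rxx)
SEM = 16.92 * sqrt(1 - 0.87)
SEM = 16.92 * sqrt(0.13) = 16.92 * 0.360555
SEM = 6.1006

6.1006


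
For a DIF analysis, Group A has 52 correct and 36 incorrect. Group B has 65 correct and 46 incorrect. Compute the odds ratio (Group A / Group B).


Odds_A = 52/36 = 1.4444
Odds_B = 65/46 = 1.413
OR = Odds_A / Odds_B = 1.4444 / 1.413
Exactly, OR = (52 * 46) / (36 * 65) = 2392 / 2340
OR = 1.0222

1.0222


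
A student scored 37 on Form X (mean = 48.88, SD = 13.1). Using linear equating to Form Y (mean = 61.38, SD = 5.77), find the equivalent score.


slope = SD_Y / SD_X = 5.77 / 13.1 ~ 0.4405
intercept = mean_Y - slope * mean_X = 61.38 - (5.77 / 13.1) * 48.88 ~ 39.8504
Y = slope * X + intercept. To avoid rounding drift from the rounded slope/intercept, evaluate the equivalent form Y = mean_Y + SD_Y * (X - mean_X) / SD_X at full precision:
Y = 61.38 + 5.77 * (37 - 48.88) / 13.1
Y = 61.38 - 5.77 * 11.88 / 13.1
Y = 61.38 - 68.5476 / 13.1
Y = 61.38 - 5.2326
Y = 56.1474

56.1474


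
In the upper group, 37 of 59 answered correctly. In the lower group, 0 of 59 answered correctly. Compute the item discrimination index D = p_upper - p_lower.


p_upper = 37/59 = 0.6271
p_lower = 0/59 = 0.0
D = 0.6271 - 0.0 = 0.6271

0.6271


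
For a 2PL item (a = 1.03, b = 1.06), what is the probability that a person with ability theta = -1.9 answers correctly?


a*(theta - b) = 1.03 * (-1.9 - 1.06) = -3.0488
exp(--3.0488) = 21.09
P = 1 / (1 + 21.09)
P = 0.0453

0.0453


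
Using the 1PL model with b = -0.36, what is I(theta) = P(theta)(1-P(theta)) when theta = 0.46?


P = 1/(1+exp(-(0.46--0.36))) = 0.6942
I = P*(1-P) = 0.6942 * 0.3058
I = 0.2123

0.2123


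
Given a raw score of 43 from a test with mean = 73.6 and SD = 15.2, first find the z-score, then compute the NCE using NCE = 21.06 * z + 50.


z = (X - mean) / SD = (43 - 73.6) / 15.2
z = -30.6 / 15.2
z = -2.0132
NCE = NCE = 21.06z + 50
Carry z at full precision (z = -30.6 / 15.2) into the conversion:
NCE = 21.06 * (-30.6 / 15.2) + 50 = -644.436 / 15.2 + 50
NCE = -42.3971 + 50
NCE = 7.6029

7.6029


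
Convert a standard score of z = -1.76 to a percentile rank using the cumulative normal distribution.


CDF(z) = 0.5 * (1 + erf(z/sqrt(2)))
erf(-1.2445) = -0.9216
CDF = 0.0392
Percentile rank = 0.0392 * 100 = 3.92

3.92


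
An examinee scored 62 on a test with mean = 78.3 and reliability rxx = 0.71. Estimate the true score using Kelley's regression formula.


T_est = rxx * X + (1 - rxx) * mean
T_est = 0.71 * 62 + 0.29 * 78.3
T_est = 44.02 + 22.707
T_est = 66.727

66.727


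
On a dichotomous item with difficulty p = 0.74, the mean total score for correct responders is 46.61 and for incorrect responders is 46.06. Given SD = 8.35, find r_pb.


q = 1 - p = 0.26
rpb = ((M1 - M0) / SD) * sqrt(p * q)
rpb = ((46.61 - 46.06) / 8.35) * sqrt(0.74 * 0.26)
rpb = 0.0289

0.0289


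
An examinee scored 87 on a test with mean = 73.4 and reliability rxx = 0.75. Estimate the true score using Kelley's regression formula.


T_est = rxx * X + (1 - rxx) * mean
T_est = 0.75 * 87 + 0.25 * 73.4
T_est = 65.25 + 18.35
T_est = 83.6

83.6


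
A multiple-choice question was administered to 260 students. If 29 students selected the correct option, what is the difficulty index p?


Item difficulty p = number correct / total examinees
p = 29 / 260
p = 0.1115

0.1115


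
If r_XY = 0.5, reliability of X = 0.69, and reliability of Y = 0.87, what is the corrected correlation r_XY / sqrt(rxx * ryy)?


r_corrected = rxy / sqrt(rxx * ryy)
= 0.5 / sqrt(0.69 * 0.87)
= 0.5 / sqrt(0.6003)
= 0.5 / 0.77479
r_corrected = 0.6453

0.6453


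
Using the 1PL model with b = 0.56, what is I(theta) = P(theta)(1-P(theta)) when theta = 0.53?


P = 1/(1+exp(-(0.53-0.56))) = 0.4925
I = P*(1-P) = 0.4925 * 0.5075
I = 0.2499

0.2499


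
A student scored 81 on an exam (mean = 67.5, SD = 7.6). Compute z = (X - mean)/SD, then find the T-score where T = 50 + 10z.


z = (X - mean) / SD = (81 - 67.5) / 7.6
z = 13.5 / 7.6
z = 1.7763
T-score = T = 50 + 10z
Carry z at full precision (z = 13.5 / 7.6) into the conversion:
T-score = 50 + 10 * (13.5 / 7.6) = 50 + 135 / 7.6
T-score = 50 + 17.7632
T-score = 67.7632

67.7632


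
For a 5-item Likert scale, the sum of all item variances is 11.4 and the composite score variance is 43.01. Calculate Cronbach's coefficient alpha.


alpha = (k/(k-1)) * (1 - sum(si^2)/s_total^2)
= (5/4) * (1 - 11.4/43.01)
alpha = 0.9187

0.9187


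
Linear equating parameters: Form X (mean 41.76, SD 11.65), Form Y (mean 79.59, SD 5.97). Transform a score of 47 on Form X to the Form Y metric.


slope = SD_Y / SD_X = 5.97 / 11.65 ~ 0.5124
intercept = mean_Y - slope * mean_X = 79.59 - (5.97 / 11.65) * 41.76 ~ 58.1902
Y = slope * X + intercept. To avoid rounding drift from the rounded slope/intercept, evaluate the equivalent form Y = mean_Y + SD_Y * (X - mean_X) / SD_X at full precision:
Y = 79.59 + 5.97 * (47 - 41.76) / 11.65
Y = 79.59 + 5.97 * 5.24 / 11.65
Y = 79.59 + 31.2828 / 11.65
Y = 79.59 + 2.6852
Y = 82.2752

82.2752


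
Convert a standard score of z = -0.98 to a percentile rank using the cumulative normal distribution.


CDF(z) = 0.5 * (1 + erf(z/sqrt(2)))
erf(-0.693) = -0.6729
CDF = 0.1635
Percentile rank = 0.1635 * 100 = 16.35

16.35


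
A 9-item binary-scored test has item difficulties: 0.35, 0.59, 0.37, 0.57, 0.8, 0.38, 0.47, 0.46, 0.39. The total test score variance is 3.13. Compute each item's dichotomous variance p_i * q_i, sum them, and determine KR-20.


For each item, compute p_i * q_i:
  Item 1: 0.35 * 0.65 = 0.2275
  Item 2: 0.59 * 0.41 = 0.2419
  Item 3: 0.37 * 0.63 = 0.2331
  Item 4: 0.57 * 0.43 = 0.2451
  Item 5: 0.8 * 0.2 = 0.16
  Item 6: 0.38 * 0.62 = 0.2356
  Item 7: 0.47 * 0.53 = 0.2491
  Item 8: 0.46 * 0.54 = 0.2484
  Item 9: 0.39 * 0.61 = 0.2379
Sum(p_i * q_i) = 0.2275 + 0.2419 + 0.2331 + 0.2451 + 0.16 + 0.2356 + 0.2491 + 0.2484 + 0.2379 = 2.0786
KR-20 = (k/(k-1)) * (1 - Sum(p_i*q_i) / Var_total)
= (9/8) * (1 - 2.0786/3.13)
= 1.125 * 0.3359
KR-20 = 0.3779

0.3779


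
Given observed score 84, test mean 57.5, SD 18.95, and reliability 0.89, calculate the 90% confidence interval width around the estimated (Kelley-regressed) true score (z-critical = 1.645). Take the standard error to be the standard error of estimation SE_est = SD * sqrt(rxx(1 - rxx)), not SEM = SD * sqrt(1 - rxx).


True score estimate = 0.89*84 + 0.11*57.5 = 81.085
SE_est = SD * sqrt(rxx * (1 - rxx)) = 18.95 * sqrt(0.89 * 0.11) = 18.95 * sqrt(0.0979) = 5.929261
CI = T_est +/- z * SE_est, so width = 2 * z * SE_est = 2 * 1.645 * 5.929261
Width = 19.5073

19.5073


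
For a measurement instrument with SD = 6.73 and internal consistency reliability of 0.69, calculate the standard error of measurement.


SEM = SD * sqrt(1 - rxx)
SEM = 6.73 * sqrt(1 - 0.69)
SEM = 6.73 * sqrt(0.31) = 6.73 * 0.556776
SEM = 3.7471

3.7471


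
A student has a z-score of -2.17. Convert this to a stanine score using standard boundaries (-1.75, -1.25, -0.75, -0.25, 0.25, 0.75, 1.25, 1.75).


Stanine boundaries: [-1.75, -1.25, -0.75, -0.25, 0.25, 0.75, 1.25, 1.75]
z = -2.17
Check each boundary:
  z < -1.75
  z < -1.25
  z < -0.75
  z < -0.25
  z < 0.25
  z < 0.75
  z < 1.25
  z < 1.75
Highest qualifying boundary gives stanine = 1

1


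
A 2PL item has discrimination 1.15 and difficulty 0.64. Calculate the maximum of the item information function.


For 2PL, max info at theta = b = 0.64
I_max = a^2 / 4 = 1.15^2 / 4
= 1.3225 / 4
I_max = 0.3306

0.3306


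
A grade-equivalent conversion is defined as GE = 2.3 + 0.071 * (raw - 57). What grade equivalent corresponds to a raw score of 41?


raw - median = 41 - 57 = -16
slope * diff = 0.071 * -16 = -1.136
GE = 2.3 + -1.136
GE = 1.164

1.164


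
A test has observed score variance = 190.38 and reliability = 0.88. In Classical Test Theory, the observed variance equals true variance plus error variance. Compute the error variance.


var_true = rxx * var_obs = 0.88 * 190.38 = 167.5344
var_error = var_obs - var_true
var_error = 190.38 - 167.5344
var_error = 22.8456

22.8456


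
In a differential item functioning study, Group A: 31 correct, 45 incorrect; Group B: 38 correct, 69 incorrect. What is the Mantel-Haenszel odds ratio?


Odds_A = 31/45 = 0.6889
Odds_B = 38/69 = 0.5507
OR = Odds_A / Odds_B = 0.6889 / 0.5507
Exactly, OR = (31 * 69) / (45 * 38) = 2139 / 1710
OR = 1.2509

1.2509


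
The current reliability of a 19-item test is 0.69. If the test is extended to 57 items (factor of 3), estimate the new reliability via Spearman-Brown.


r_new = (n * rxx) / (1 + (n-1) * rxx)
r_new = (3 * 0.69) / (1 + 2 * 0.69)
r_new = 2.07 / 2.38
r_new = 0.8697

0.8697


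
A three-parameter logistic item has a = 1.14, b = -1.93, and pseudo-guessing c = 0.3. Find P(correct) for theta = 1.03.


logit = 1.14*(1.03 - -1.93) = 3.3744
P* = 1/(1 + exp(-3.3744)) = 0.9669
P = 0.3 + (1 - 0.3) * 0.9669
P = 0.9768

0.9768


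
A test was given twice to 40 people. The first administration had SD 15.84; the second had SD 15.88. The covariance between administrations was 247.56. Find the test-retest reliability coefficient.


r = cov(X,Y) / (SD_X * SD_Y)
r = 247.56 / (15.84 * 15.88)
r = 247.56 / 251.5392
r = 0.9842

0.9842


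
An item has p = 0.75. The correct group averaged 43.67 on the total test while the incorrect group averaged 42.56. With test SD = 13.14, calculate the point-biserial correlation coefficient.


q = 1 - p = 0.25
rpb = ((M1 - M0) / SD) * sqrt(p * q)
rpb = ((43.67 - 42.56) / 13.14) * sqrt(0.75 * 0.25)
rpb = 0.0366

0.0366


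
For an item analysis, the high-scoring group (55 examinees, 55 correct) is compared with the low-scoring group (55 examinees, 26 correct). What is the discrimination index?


p_upper = 55/55 = 1.0
p_lower = 26/55 = 0.4727
D = 1.0 - 0.4727 = 0.5273

0.5273


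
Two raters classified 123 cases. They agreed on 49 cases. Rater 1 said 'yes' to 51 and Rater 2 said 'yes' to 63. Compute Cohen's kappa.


P_o = 49/123 = 0.398374
P_e = (51*63 + 72*60) / 15129 = 0.497918
kappa = (P_o - P_e) / (1 - P_e)
kappa = (0.398374 - 0.497918) / (1 - 0.497918)
kappa = -0.1983

-0.1983


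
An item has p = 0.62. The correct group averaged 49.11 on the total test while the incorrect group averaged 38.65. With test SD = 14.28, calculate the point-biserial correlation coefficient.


q = 1 - p = 0.38
rpb = ((M1 - M0) / SD) * sqrt(p * q)
rpb = ((49.11 - 38.65) / 14.28) * sqrt(0.62 * 0.38)
rpb = 0.3555

0.3555


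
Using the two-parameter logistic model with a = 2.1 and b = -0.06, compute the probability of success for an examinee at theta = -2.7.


a*(theta - b) = 2.1 * (-2.7 - -0.06) = -5.544
exp(--5.544) = 255.6988
P = 1 / (1 + 255.6988)
P = 0.0039

0.0039


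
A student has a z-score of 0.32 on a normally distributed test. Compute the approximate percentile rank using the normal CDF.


CDF(z) = 0.5 * (1 + erf(z/sqrt(2)))
erf(0.2263) = 0.251
CDF = 0.6255
Percentile rank = 0.6255 * 100 = 62.55

62.55


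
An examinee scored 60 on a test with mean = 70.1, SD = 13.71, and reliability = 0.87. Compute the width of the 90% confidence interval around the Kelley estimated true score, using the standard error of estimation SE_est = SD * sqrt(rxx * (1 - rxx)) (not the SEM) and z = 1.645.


True score estimate = 0.87*60 + 0.13*70.1 = 61.313
SE_est = SD * sqrt(rxx * (1 - rxx)) = 13.71 * sqrt(0.87 * 0.13) = 13.71 * sqrt(0.1131) = 4.61072
CI = T_est +/- z * SE_est, so width = 2 * z * SE_est = 2 * 1.645 * 4.61072
Width = 15.1693

15.1693


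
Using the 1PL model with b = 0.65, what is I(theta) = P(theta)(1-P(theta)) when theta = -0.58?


P = 1/(1+exp(-(-0.58-0.65))) = 0.2262
I = P*(1-P) = 0.2262 * 0.7738
I = 0.175

0.175


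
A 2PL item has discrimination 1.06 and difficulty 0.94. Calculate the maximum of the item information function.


For 2PL, max info at theta = b = 0.94
I_max = a^2 / 4 = 1.06^2 / 4
= 1.1236 / 4
I_max = 0.2809

0.2809


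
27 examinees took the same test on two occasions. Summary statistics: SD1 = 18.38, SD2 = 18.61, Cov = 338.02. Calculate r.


r = cov(X,Y) / (SD_X * SD_Y)
r = 338.02 / (18.38 * 18.61)
r = 338.02 / 342.0518
r = 0.9882

0.9882


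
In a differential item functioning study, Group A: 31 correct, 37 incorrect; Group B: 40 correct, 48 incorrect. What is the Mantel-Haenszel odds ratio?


Odds_A = 31/37 = 0.8378
Odds_B = 40/48 = 0.8333
OR = Odds_A / Odds_B = 0.8378 / 0.8333
Exactly, OR = (31 * 48) / (37 * 40) = 1488 / 1480
OR = 1.0054

1.0054


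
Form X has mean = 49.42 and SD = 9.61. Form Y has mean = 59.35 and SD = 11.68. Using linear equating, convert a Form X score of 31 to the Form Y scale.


slope = SD_Y / SD_X = 11.68 / 9.61 ~ 1.2154
intercept = mean_Y - slope * mean_X = 59.35 - (11.68 / 9.61) * 49.42 ~ -0.7151
Y = slope * X + intercept. To avoid rounding drift from the rounded slope/intercept, evaluate the equivalent form Y = mean_Y + SD_Y * (X - mean_X) / SD_X at full precision:
Y = 59.35 + 11.68 * (31 - 49.42) / 9.61
Y = 59.35 - 11.68 * 18.42 / 9.61
Y = 59.35 - 215.1456 / 9.61
Y = 59.35 - 22.3877
Y = 36.9623

36.9623


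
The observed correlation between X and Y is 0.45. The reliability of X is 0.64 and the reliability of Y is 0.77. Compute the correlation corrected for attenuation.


r_corrected = rxy / sqrt(rxx * ryy)
= 0.45 / sqrt(0.64 * 0.77)
= 0.45 / sqrt(0.4928)
= 0.45 / 0.701997
r_corrected = 0.641

0.641


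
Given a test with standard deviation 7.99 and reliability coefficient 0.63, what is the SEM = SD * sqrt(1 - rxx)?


SEM = SD * sqrt(1 - rxx)
SEM = 7.99 * sqrt(1 - 0.63)
SEM = 7.99 * sqrt(0.37) = 7.99 * 0.608276
SEM = 4.8601

4.8601


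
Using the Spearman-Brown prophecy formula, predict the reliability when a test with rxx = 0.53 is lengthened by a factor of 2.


r_new = (n * rxx) / (1 + (n-1) * rxx)
r_new = (2 * 0.53) / (1 + 1 * 0.53)
r_new = 1.06 / 1.53
r_new = 0.6928

0.6928


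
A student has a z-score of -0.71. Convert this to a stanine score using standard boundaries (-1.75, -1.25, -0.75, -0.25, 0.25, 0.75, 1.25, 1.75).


Stanine boundaries: [-1.75, -1.25, -0.75, -0.25, 0.25, 0.75, 1.25, 1.75]
z = -0.71
Check each boundary:
  z >= -1.75 -> could be stanine 2
  z >= -1.25 -> could be stanine 3
  z >= -0.75 -> could be stanine 4
  z < -0.25
  z < 0.25
  z < 0.75
  z < 1.25
  z < 1.75
Highest qualifying boundary gives stanine = 4

4


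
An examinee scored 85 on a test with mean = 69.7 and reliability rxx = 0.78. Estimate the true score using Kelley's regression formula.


T_est = rxx * X + (1 - rxx) * mean
T_est = 0.78 * 85 + 0.22 * 69.7
T_est = 66.3 + 15.334
T_est = 81.634

81.634


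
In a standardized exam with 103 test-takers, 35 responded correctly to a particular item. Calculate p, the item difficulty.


Item difficulty p = number correct / total examinees
p = 35 / 103
p = 0.3398

0.3398


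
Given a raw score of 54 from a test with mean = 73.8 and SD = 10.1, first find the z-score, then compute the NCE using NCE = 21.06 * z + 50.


z = (X - mean) / SD = (54 - 73.8) / 10.1
z = -19.8 / 10.1
z = -1.9604
NCE = NCE = 21.06z + 50
Carry z at full precision (z = -19.8 / 10.1) into the conversion:
NCE = 21.06 * (-19.8 / 10.1) + 50 = -416.988 / 10.1 + 50
NCE = -41.2859 + 50
NCE = 8.7141

8.7141


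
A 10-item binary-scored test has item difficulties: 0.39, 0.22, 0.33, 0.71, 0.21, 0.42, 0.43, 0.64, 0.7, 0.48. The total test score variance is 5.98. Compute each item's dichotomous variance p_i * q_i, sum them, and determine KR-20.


For each item, compute p_i * q_i:
  Item 1: 0.39 * 0.61 = 0.2379
  Item 2: 0.22 * 0.78 = 0.1716
  Item 3: 0.33 * 0.67 = 0.2211
  Item 4: 0.71 * 0.29 = 0.2059
  Item 5: 0.21 * 0.79 = 0.1659
  Item 6: 0.42 * 0.58 = 0.2436
  Item 7: 0.43 * 0.57 = 0.2451
  Item 8: 0.64 * 0.36 = 0.2304
  Item 9: 0.7 * 0.3 = 0.21
  Item 10: 0.48 * 0.52 = 0.2496
Sum(p_i * q_i) = 0.2379 + 0.1716 + 0.2211 + 0.2059 + 0.1659 + 0.2436 + 0.2451 + 0.2304 + 0.21 + 0.2496 = 2.1811
KR-20 = (k/(k-1)) * (1 - Sum(p_i*q_i) / Var_total)
= (10/9) * (1 - 2.1811/5.98)
= 1.1111 * 0.6353
KR-20 = 0.7059

0.7059


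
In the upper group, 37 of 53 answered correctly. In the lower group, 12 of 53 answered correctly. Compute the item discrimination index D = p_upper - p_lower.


p_upper = 37/53 = 0.6981
p_lower = 12/53 = 0.2264
D = 0.6981 - 0.2264 = 0.4717

0.4717


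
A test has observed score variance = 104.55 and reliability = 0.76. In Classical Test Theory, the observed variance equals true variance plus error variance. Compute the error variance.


var_true = rxx * var_obs = 0.76 * 104.55 = 79.458
var_error = var_obs - var_true
var_error = 104.55 - 79.458
var_error = 25.092

25.092


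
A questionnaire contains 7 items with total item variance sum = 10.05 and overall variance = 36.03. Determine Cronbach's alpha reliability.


alpha = (k/(k-1)) * (1 - sum(si^2)/s_total^2)
= (7/6) * (1 - 10.05/36.03)
alpha = 0.8412

0.8412


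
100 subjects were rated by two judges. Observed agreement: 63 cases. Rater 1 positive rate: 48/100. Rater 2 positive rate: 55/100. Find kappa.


P_o = 63/100 = 0.63
P_e = (48*55 + 52*45) / 10000 = 0.498
kappa = (P_o - P_e) / (1 - P_e)
kappa = (0.63 - 0.498) / (1 - 0.498)
kappa = 0.2629

0.2629


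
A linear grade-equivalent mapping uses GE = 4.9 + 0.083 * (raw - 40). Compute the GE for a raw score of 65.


raw - median = 65 - 40 = 25
slope * diff = 0.083 * 25 = 2.075
GE = 4.9 + 2.075
GE = 6.975

6.975


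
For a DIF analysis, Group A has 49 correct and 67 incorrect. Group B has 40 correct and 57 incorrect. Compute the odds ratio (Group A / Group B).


Odds_A = 49/67 = 0.7313
Odds_B = 40/57 = 0.7018
OR = Odds_A / Odds_B = 0.7313 / 0.7018
Exactly, OR = (49 * 57) / (67 * 40) = 2793 / 2680
OR = 1.0422

1.0422


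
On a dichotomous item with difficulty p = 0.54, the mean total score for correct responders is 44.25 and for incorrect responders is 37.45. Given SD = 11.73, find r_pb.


q = 1 - p = 0.46
rpb = ((M1 - M0) / SD) * sqrt(p * q)
rpb = ((44.25 - 37.45) / 11.73) * sqrt(0.54 * 0.46)
rpb = 0.2889

0.2889


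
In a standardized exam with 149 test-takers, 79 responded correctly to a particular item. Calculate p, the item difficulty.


Item difficulty p = number correct / total examinees
p = 79 / 149
p = 0.5302

0.5302


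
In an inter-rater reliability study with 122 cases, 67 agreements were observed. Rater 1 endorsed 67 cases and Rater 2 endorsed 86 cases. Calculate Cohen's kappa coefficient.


P_o = 67/122 = 0.54918
P_e = (67*86 + 55*36) / 14884 = 0.520156
kappa = (P_o - P_e) / (1 - P_e)
kappa = (0.54918 - 0.520156) / (1 - 0.520156)
kappa = 0.0605

0.0605


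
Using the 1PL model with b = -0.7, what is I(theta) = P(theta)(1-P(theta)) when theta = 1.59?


P = 1/(1+exp(-(1.59--0.7))) = 0.908
I = P*(1-P) = 0.908 * 0.092
I = 0.0835

0.0835


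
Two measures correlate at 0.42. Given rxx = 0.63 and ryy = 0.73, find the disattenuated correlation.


r_corrected = rxy / sqrt(rxx * ryy)
= 0.42 / sqrt(0.63 * 0.73)
= 0.42 / sqrt(0.4599)
= 0.42 / 0.678159
r_corrected = 0.6193

0.6193


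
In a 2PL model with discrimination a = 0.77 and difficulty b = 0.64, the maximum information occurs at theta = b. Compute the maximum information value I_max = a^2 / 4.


For 2PL, max info at theta = b = 0.64
I_max = a^2 / 4 = 0.77^2 / 4
= 0.5929 / 4
I_max = 0.1482

0.1482


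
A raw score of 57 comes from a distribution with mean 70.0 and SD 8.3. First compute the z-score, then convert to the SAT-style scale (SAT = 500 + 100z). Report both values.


z = (X - mean) / SD = (57 - 70.0) / 8.3
z = -13.0 / 8.3
z = -1.5663
SAT-scale = SAT = 500 + 100z
Carry z at full precision (z = -13.0 / 8.3) into the conversion:
SAT-scale = 500 + 100 * (-13.0 / 8.3) = 500 + -1300 / 8.3
SAT-scale = 500 + -156.6265
SAT-scale = 343.3735

343.3735


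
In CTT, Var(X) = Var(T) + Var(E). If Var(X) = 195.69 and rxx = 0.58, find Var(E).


var_true = rxx * var_obs = 0.58 * 195.69 = 113.5002
var_error = var_obs - var_true
var_error = 195.69 - 113.5002
var_error = 82.1898

82.1898


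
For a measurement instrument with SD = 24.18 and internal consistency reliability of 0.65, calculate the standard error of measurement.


SEM = SD * sqrt(1 - rxx)
SEM = 24.18 * sqrt(1 - 0.65)
SEM = 24.18 * sqrt(0.35) = 24.18 * 0.591608
SEM = 14.3051

14.3051


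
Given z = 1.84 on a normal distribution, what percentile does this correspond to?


CDF(z) = 0.5 * (1 + erf(z/sqrt(2)))
erf(1.3011) = 0.9342
CDF = 0.9671
Percentile rank = 0.9671 * 100 = 96.71

96.71


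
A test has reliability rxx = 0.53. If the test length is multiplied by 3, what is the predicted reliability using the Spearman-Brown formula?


r_new = (n * rxx) / (1 + (n-1) * rxx)
r_new = (3 * 0.53) / (1 + 2 * 0.53)
r_new = 1.59 / 2.06
r_new = 0.7718

0.7718


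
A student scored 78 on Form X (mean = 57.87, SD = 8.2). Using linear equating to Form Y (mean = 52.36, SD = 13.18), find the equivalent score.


slope = SD_Y / SD_X = 13.18 / 8.2 ~ 1.6073
intercept = mean_Y - slope * mean_X = 52.36 - (13.18 / 8.2) * 57.87 ~ -40.6554
Y = slope * X + intercept. To avoid rounding drift from the rounded slope/intercept, evaluate the equivalent form Y = mean_Y + SD_Y * (X - mean_X) / SD_X at full precision:
Y = 52.36 + 13.18 * (78 - 57.87) / 8.2
Y = 52.36 + 13.18 * 20.13 / 8.2
Y = 52.36 + 265.3134 / 8.2
Y = 52.36 + 32.3553
Y = 84.7153

84.7153


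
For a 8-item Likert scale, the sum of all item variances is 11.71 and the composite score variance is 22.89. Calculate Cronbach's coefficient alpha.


alpha = (k/(k-1)) * (1 - sum(si^2)/s_total^2)
= (8/7) * (1 - 11.71/22.89)
alpha = 0.5582

0.5582


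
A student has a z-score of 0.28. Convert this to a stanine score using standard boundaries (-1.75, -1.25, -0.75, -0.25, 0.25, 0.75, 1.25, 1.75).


Stanine boundaries: [-1.75, -1.25, -0.75, -0.25, 0.25, 0.75, 1.25, 1.75]
z = 0.28
Check each boundary:
  z >= -1.75 -> could be stanine 2
  z >= -1.25 -> could be stanine 3
  z >= -0.75 -> could be stanine 4
  z >= -0.25 -> could be stanine 5
  z >= 0.25 -> could be stanine 6
  z < 0.75
  z < 1.25
  z < 1.75
Highest qualifying boundary gives stanine = 6

6


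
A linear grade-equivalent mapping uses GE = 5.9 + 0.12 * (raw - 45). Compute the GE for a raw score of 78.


raw - median = 78 - 45 = 33
slope * diff = 0.12 * 33 = 3.96
GE = 5.9 + 3.96
GE = 9.86

9.86


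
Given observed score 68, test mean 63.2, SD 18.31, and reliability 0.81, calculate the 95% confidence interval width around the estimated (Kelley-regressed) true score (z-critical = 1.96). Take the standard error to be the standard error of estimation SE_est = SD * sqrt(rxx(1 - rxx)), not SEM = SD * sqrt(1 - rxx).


True score estimate = 0.81*68 + 0.19*63.2 = 67.088
SE_est = SD * sqrt(rxx * (1 - rxx)) = 18.31 * sqrt(0.81 * 0.19) = 18.31 * sqrt(0.1539) = 7.18303
CI = T_est +/- z * SE_est, so width = 2 * z * SE_est = 2 * 1.96 * 7.18303
Width = 28.1575

28.1575


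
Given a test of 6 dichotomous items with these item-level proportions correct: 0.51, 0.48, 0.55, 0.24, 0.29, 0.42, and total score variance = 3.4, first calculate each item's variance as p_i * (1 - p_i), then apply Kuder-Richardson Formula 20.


For each item, compute p_i * q_i:
  Item 1: 0.51 * 0.49 = 0.2499
  Item 2: 0.48 * 0.52 = 0.2496
  Item 3: 0.55 * 0.45 = 0.2475
  Item 4: 0.24 * 0.76 = 0.1824
  Item 5: 0.29 * 0.71 = 0.2059
  Item 6: 0.42 * 0.58 = 0.2436
Sum(p_i * q_i) = 0.2499 + 0.2496 + 0.2475 + 0.1824 + 0.2059 + 0.2436 = 1.3789
KR-20 = (k/(k-1)) * (1 - Sum(p_i*q_i) / Var_total)
= (6/5) * (1 - 1.3789/3.4)
= 1.2 * 0.5944
KR-20 = 0.7133

0.7133


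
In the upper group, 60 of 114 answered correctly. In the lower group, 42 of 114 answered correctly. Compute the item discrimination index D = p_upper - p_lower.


p_upper = 60/114 = 0.5263
p_lower = 42/114 = 0.3684
D = 0.5263 - 0.3684 = 0.1579

0.1579


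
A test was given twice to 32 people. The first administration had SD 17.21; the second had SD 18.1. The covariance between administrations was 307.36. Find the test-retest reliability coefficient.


r = cov(X,Y) / (SD_X * SD_Y)
r = 307.36 / (17.21 * 18.1)
r = 307.36 / 311.501
r = 0.9867

0.9867


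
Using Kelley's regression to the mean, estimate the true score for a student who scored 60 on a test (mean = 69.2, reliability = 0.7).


T_est = rxx * X + (1 - rxx) * mean
T_est = 0.7 * 60 + 0.3 * 69.2
T_est = 42.0 + 20.76
T_est = 62.76

62.76


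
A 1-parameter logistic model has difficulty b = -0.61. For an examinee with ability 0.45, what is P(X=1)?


theta - b = 0.45 - -0.61 = 1.06
exp(-(theta - b)) = exp(-1.06) = 0.3465
P = 1 / (1 + 0.3465)
P = 0.7427

0.7427


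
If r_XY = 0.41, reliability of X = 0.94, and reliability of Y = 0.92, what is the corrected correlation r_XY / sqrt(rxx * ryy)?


r_corrected = rxy / sqrt(rxx * ryy)
= 0.41 / sqrt(0.94 * 0.92)
= 0.41 / sqrt(0.8648)
= 0.41 / 0.929946
r_corrected = 0.4409

0.4409


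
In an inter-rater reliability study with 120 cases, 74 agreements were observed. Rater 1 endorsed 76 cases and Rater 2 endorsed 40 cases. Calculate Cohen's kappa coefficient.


P_o = 74/120 = 0.616667
P_e = (76*40 + 44*80) / 14400 = 0.455556
kappa = (P_o - P_e) / (1 - P_e)
kappa = (0.616667 - 0.455556) / (1 - 0.455556)
kappa = 0.2959

0.2959


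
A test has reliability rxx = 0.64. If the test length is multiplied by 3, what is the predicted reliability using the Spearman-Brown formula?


r_new = (n * rxx) / (1 + (n-1) * rxx)
r_new = (3 * 0.64) / (1 + 2 * 0.64)
r_new = 1.92 / 2.28
r_new = 0.8421

0.8421


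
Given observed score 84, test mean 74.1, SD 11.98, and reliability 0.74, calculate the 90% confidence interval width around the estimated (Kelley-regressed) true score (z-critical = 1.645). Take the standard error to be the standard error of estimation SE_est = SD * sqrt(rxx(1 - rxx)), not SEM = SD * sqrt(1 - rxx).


True score estimate = 0.74*84 + 0.26*74.1 = 81.426
SE_est = SD * sqrt(rxx * (1 - rxx)) = 11.98 * sqrt(0.74 * 0.26) = 11.98 * sqrt(0.1924) = 5.254838
CI = T_est +/- z * SE_est, so width = 2 * z * SE_est = 2 * 1.645 * 5.254838
Width = 17.2884

17.2884


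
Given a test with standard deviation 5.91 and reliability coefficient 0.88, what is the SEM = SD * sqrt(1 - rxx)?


SEM = SD * sqrt(1 - rxx)
SEM = 5.91 * sqrt(1 - 0.88)
SEM = 5.91 * sqrt(0.12) = 5.91 * 0.34641
SEM = 2.0473

2.0473


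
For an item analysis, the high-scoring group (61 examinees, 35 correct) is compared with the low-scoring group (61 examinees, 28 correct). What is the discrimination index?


p_upper = 35/61 = 0.5738
p_lower = 28/61 = 0.459
D = 0.5738 - 0.459 = 0.1148

0.1148


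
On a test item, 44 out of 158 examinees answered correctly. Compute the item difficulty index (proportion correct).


Item difficulty p = number correct / total examinees
p = 44 / 158
p = 0.2785

0.2785


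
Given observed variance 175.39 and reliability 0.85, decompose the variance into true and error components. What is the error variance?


var_true = rxx * var_obs = 0.85 * 175.39 = 149.0815
var_error = var_obs - var_true
var_error = 175.39 - 149.0815
var_error = 26.3085

26.3085


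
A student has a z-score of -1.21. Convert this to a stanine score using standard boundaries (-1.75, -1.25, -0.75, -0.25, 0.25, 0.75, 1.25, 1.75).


Stanine boundaries: [-1.75, -1.25, -0.75, -0.25, 0.25, 0.75, 1.25, 1.75]
z = -1.21
Check each boundary:
  z >= -1.75 -> could be stanine 2
  z >= -1.25 -> could be stanine 3
  z < -0.75
  z < -0.25
  z < 0.25
  z < 0.75
  z < 1.25
  z < 1.75
Highest qualifying boundary gives stanine = 3

3


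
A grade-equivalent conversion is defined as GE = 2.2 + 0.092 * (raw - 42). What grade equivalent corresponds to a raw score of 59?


raw - median = 59 - 42 = 17
slope * diff = 0.092 * 17 = 1.564
GE = 2.2 + 1.564
GE = 3.764

3.764


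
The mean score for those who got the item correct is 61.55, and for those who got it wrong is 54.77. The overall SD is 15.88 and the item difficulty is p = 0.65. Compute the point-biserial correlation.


q = 1 - p = 0.35
rpb = ((M1 - M0) / SD) * sqrt(p * q)
rpb = ((61.55 - 54.77) / 15.88) * sqrt(0.65 * 0.35)
rpb = 0.2036

0.2036


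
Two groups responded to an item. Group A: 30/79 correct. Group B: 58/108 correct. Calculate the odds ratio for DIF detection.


Odds_A = 30/49 = 0.6122
Odds_B = 58/50 = 1.16
OR = Odds_A / Odds_B = 0.6122 / 1.16
Exactly, OR = (30 * 50) / (49 * 58) = 1500 / 2842
OR = 0.5278

0.5278


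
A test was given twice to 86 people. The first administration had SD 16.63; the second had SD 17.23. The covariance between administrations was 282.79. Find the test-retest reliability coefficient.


r = cov(X,Y) / (SD_X * SD_Y)
r = 282.79 / (16.63 * 17.23)
r = 282.79 / 286.5349
r = 0.9869

0.9869


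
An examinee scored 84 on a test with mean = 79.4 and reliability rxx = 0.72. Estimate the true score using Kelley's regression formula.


T_est = rxx * X + (1 - rxx) * mean
T_est = 0.72 * 84 + 0.28 * 79.4
T_est = 60.48 + 22.232
T_est = 82.712

82.712


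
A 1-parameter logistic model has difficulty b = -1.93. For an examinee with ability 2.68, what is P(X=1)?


theta - b = 2.68 - -1.93 = 4.61
exp(-(theta - b)) = exp(-4.61) = 0.01
P = 1 / (1 + 0.01)
P = 0.9901

0.9901


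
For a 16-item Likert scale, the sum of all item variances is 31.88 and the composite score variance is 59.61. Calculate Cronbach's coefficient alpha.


alpha = (k/(k-1)) * (1 - sum(si^2)/s_total^2)
= (16/15) * (1 - 31.88/59.61)
alpha = 0.4962

0.4962


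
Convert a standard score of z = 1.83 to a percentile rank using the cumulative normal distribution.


CDF(z) = 0.5 * (1 + erf(z/sqrt(2)))
erf(1.294) = 0.9328
CDF = 0.9664
Percentile rank = 0.9664 * 100 = 96.64

96.64


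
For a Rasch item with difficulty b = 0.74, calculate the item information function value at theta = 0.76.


P = 1/(1+exp(-(0.76-0.74))) = 0.505
I = P*(1-P) = 0.505 * 0.495
I = 0.25

0.25


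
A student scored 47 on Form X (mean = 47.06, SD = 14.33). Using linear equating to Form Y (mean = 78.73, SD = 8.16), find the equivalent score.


slope = SD_Y / SD_X = 8.16 / 14.33 ~ 0.5694
intercept = mean_Y - slope * mean_X = 78.73 - (8.16 / 14.33) * 47.06 ~ 51.9324
Y = slope * X + intercept. To avoid rounding drift from the rounded slope/intercept, evaluate the equivalent form Y = mean_Y + SD_Y * (X - mean_X) / SD_X at full precision:
Y = 78.73 + 8.16 * (47 - 47.06) / 14.33
Y = 78.73 - 8.16 * 0.06 / 14.33
Y = 78.73 - 0.4896 / 14.33
Y = 78.73 - 0.0342
Y = 78.6958

78.6958


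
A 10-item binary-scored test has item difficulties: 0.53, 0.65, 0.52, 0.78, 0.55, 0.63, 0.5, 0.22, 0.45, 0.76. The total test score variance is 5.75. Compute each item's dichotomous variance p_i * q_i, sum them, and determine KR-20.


For each item, compute p_i * q_i:
  Item 1: 0.53 * 0.47 = 0.2491
  Item 2: 0.65 * 0.35 = 0.2275
  Item 3: 0.52 * 0.48 = 0.2496
  Item 4: 0.78 * 0.22 = 0.1716
  Item 5: 0.55 * 0.45 = 0.2475
  Item 6: 0.63 * 0.37 = 0.2331
  Item 7: 0.5 * 0.5 = 0.25
  Item 8: 0.22 * 0.78 = 0.1716
  Item 9: 0.45 * 0.55 = 0.2475
  Item 10: 0.76 * 0.24 = 0.1824
Sum(p_i * q_i) = 0.2491 + 0.2275 + 0.2496 + 0.1716 + 0.2475 + 0.2331 + 0.25 + 0.1716 + 0.2475 + 0.1824 = 2.2299
KR-20 = (k/(k-1)) * (1 - Sum(p_i*q_i) / Var_total)
= (10/9) * (1 - 2.2299/5.75)
= 1.1111 * 0.6122
KR-20 = 0.6802

0.6802


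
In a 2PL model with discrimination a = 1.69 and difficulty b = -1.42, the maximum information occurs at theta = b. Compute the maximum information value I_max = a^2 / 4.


For 2PL, max info at theta = b = -1.42
I_max = a^2 / 4 = 1.69^2 / 4
= 2.8561 / 4
I_max = 0.714

0.714
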